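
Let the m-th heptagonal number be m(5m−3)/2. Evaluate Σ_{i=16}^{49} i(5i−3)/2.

Σ i(5i−3)/2 = (5Σi² − 3Σi) / 2 over i = 16..49.
Σi = 1225 − 120 = 1105 and Σi² = 40425 − 1240 = 39185.
(5·39185 − 3·1105) / 2 = 192610/2 = 96305.

96305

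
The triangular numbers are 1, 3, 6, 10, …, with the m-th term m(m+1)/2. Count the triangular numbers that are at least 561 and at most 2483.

37

The n-th triangular number is n(n+1)/2.
Smallest index with value ≥ 561: n = 33 (giving 561).
Largest index with value ≤ 2483: n = 69 (giving 2415).
Indices 33 through 69: 37 terms.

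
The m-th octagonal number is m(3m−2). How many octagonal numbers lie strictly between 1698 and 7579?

The n-th octagonal number is n(3n−2).
Smallest index with value > 1698: n = 25 (giving 1825).
Largest index with value < 7579: n = 50 (giving 7400).
Indices 25 through 50: 26 terms.

26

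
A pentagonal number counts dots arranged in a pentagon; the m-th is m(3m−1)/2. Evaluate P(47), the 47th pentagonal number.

47·(3·47 − 1)/2 = 47·140/2 = 47·70 = 3290.

3290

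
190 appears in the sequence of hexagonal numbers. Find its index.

Set n(2n−1) = 190, giving 2n² − n − 190 = 0.
The discriminant is 1 + 8·190 = 1521, and √1521 = 39.
So n = (1 + 39) / 4 = 40/4 = 10.

10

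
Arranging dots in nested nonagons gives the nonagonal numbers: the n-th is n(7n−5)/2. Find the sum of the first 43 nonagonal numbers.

Σ i(7i−5)/2 = (7Σi² − 5Σi) / 2 over i = 1..43.
Σi = 946 and Σi² = 27434.
(7·27434 − 5·946) / 2 = 187308/2 = 93654.

93654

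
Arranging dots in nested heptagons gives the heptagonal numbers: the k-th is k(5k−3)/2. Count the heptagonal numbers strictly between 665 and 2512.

15

The n-th heptagonal number is n(5n−3)/2.
Smallest index with value > 665: n = 17 (giving 697).
Largest index with value < 2512: n = 31 (giving 2356).
Indices 17 through 31: 15 terms.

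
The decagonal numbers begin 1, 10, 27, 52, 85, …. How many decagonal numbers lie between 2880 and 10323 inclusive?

24

The n-th decagonal number is n(4n−3).
Smallest index with value ≥ 2880: n = 28 (giving 3052).
Largest index with value ≤ 10323: n = 51 (giving 10251).
Indices 28 through 51: 24 terms.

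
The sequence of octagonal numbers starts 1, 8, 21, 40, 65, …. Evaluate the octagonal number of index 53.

8321

The 53rd octagonal number is n(3n−2) with n = 53.
53·(3·53 − 2) = 53·157 = 8321.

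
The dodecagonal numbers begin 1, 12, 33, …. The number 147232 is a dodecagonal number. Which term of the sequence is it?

172

Set n(5n−4) = 147232, giving 5n² − 4n − 147232 = 0.
The discriminant is 16 + 20·147232 = 2944656, and √2944656 = 1716.
So n = (4 + 1716) / 10 = 1720/10 = 172.
Check: 172·(5·172 − 4) = 147232. ✓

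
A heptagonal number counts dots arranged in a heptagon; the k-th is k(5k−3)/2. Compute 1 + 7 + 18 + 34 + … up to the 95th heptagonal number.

Σ i(5i−3)/2 = (5Σi² − 3Σi) / 2 over i = 1..95.
Σi = 4560 and Σi² = 290320.
(5·290320 − 3·4560) / 2 = 1437920/2 = 718960.

718960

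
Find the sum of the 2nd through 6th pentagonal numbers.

Σ i(3i−1)/2 = (3Σi² − Σi) / 2 over i = 2..6.
Σi = 21 − 1 = 20 and Σi² = 91 − 1 = 90.
(3·90 − 1·20) / 2 = 250/2 = 125.

125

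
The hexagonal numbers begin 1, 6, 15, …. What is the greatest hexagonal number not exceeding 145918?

Solve n(2n−1) ≤ 145918 for integer n.
n = 270 gives 145530 ≤ 145918, while n = 271 gives 146611 > 145918; so the answer is 145530.

145530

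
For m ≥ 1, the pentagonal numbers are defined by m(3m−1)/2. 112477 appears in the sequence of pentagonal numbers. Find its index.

274

Set n(3n−1)/2 = 112477, giving 3n² − n − 224954 = 0.
So n = (1 + 1643) / 6 = 1644/6 = 274.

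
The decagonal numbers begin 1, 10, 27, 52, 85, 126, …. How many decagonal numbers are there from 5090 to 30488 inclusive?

51

The n-th decagonal number is n(4n−3).
Smallest index with value ≥ 5090: n = 37 (giving 5365).
Largest index with value ≤ 30488: n = 87 (giving 30015).
Indices 37 through 87: 51 terms.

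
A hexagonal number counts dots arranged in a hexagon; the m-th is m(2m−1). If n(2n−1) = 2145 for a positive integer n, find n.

33

Set n(2n−1) = 2145, giving 2n² − n − 2145 = 0.
So n = (1 + 131) / 4 = 132/4 = 33.
Check: 33·(2·33 − 1) = 2145. ✓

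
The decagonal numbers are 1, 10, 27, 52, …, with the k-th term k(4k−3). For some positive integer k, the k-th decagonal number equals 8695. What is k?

Set n(4n−3) = 8695, giving 4n² − 3n − 8695 = 0.
So n = (3 + 373) / 8 = 376/8 = 47.

47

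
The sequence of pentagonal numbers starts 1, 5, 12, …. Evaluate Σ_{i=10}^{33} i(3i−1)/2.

Σ i(3i−1)/2 = (3Σi² − Σi) / 2 over i = 10..33.
Σi = 561 − 45 = 516 and Σi² = 12529 − 285 = 12244.
(3·12244 − 1·516) / 2 = 36216/2 = 18108.

18108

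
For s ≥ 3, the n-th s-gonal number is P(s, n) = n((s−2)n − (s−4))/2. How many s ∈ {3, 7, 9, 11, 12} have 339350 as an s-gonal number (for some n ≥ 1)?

1

s = 3: P(3, 823) = 339076 and P(3, 824) = 339900; 339350 is not s-gonal.
s = 7: P(7, 368) = 338008 and P(7, 369) = 339849; 339350 is not s-gonal.
s = 9: P(9, 311) = 337746 and P(9, 312) = 339924; 339350 is not s-gonal.
s = 11: P(11, 275) = 339350. ✓
s = 12: P(12, 260) = 336960 and P(12, 261) = 339561; 339350 is not s-gonal.
Hits: s ∈ {11} → 1.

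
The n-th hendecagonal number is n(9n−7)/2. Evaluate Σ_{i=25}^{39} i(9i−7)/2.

Σ i(9i−7)/2 = (9Σi² − 7Σi) / 2 over i = 25..39.
Σi = 780 − 300 = 480 and Σi² = 20540 − 4900 = 15640.
(9·15640 − 7·480) / 2 = 137400/2 = 68700.

68700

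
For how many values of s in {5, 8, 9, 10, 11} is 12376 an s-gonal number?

2

s = 5: P(5, 91) = 12376. ✓
s = 8: P(8, 64) = 12160 and P(8, 65) = 12545; 12376 is not s-gonal.
s = 9: P(9, 59) = 12036 and P(9, 60) = 12450; 12376 is not s-gonal.
s = 10: P(10, 56) = 12376. ✓
s = 11: P(11, 52) = 11986 and P(11, 53) = 12455; 12376 is not s-gonal.
Hits: s ∈ {5, 10} → 2.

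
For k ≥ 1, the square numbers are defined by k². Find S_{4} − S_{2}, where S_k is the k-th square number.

12

4² = 16 and 2² = 4.
Difference: 16 − 4 = 12.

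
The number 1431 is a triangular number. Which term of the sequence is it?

Set n(n+1)/2 = 1431, giving n² + n − 2862 = 0.
So n = (-1 + 107) / 2 = 106/2 = 53.

53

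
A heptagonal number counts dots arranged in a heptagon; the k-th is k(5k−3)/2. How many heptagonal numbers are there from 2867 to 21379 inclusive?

58

The n-th heptagonal number is n(5n−3)/2.
Smallest index with value ≥ 2867: n = 35 (giving 3010).
Largest index with value ≤ 21379: n = 92 (giving 21022).
Indices 35 through 92: 58 terms.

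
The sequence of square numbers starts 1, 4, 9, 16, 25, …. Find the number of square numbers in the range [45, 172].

The n-th square number is n².
Smallest index with value ≥ 45: n = 7 (giving 49).
Largest index with value ≤ 172: n = 13 (giving 169).
Indices 7 through 13: 7 terms.

7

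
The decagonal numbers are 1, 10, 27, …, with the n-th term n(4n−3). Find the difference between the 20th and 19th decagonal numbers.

153

Consecutive decagonal numbers differ by 8n − 7: here 8·20 − 7 = 153.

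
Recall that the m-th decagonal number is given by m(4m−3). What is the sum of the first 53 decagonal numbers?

199863

Σ i(4i−3) = 4Σi² − 3Σi over i = 1..53.
Σi = 1431 and Σi² = 51039.
4·51039 − 3·1431 = 199863.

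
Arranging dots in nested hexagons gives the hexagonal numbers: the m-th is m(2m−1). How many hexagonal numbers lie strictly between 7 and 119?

5

The n-th hexagonal number is n(2n−1).
Smallest index with value > 7: n = 3 (giving 15).
Largest index with value < 119: n = 7 (giving 91).
Indices 3 through 7: 5 terms.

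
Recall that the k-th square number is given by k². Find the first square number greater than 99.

Solve n² > 99 for integer n.
The largest n with value ≤ 99 is 9 (since 81 ≤ 99 < 100), so the first above is n = 10, value 100.

100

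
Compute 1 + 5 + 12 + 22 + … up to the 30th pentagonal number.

13950

Σ i(3i−1)/2 = (3Σi² − Σi) / 2 over i = 1..30.
Σi = 465 and Σi² = 9455.
(3·9455 − 1·465) / 2 = 27900/2 = 13950.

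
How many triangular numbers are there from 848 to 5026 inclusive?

The n-th triangular number is n(n+1)/2.
Smallest index with value ≥ 848: n = 41 (giving 861).
Largest index with value ≤ 5026: n = 99 (giving 4950).
Indices 41 through 99: 59 terms.

59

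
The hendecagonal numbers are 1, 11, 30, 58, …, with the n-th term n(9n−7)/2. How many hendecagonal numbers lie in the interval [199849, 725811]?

191

The n-th hendecagonal number is n(9n−7)/2.
Smallest index with value ≥ 199849: n = 212 (giving 201506).
Largest index with value ≤ 725811: n = 402 (giving 725811).
Indices 212 through 402: 191 terms.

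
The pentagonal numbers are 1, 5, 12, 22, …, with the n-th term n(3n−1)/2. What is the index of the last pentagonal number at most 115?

8

Solve n(3n−1)/2 ≤ 115 for integer n.
n = 8 gives 92 ≤ 115, while n = 9 gives 117 > 115; so the answer is index 8.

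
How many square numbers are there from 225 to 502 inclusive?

The n-th square number is n².
Smallest index with value ≥ 225: n = 15 (giving 225).
Largest index with value ≤ 502: n = 22 (giving 484).
Indices 15 through 22: 8 terms.

8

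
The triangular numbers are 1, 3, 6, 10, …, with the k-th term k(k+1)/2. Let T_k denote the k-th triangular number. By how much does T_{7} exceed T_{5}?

7·8/2 = 28 and 5·6/2 = 15.
Difference: 28 − 15 = 13.

13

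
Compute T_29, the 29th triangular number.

The 29th triangular number is n(n+1)/2 with n = 29.
29·30/2 = 870/2 = 435.

435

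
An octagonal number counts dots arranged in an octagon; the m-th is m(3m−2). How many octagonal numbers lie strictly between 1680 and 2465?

4

The n-th octagonal number is n(3n−2).
Smallest index with value > 1680: n = 25 (giving 1825).
Largest index with value < 2465: n = 28 (giving 2296).
Indices 25 through 28: 4 terms.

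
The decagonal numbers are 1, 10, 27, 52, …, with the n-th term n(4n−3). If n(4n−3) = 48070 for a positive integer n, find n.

Set n(4n−3) = 48070, giving 4n² − 3n − 48070 = 0.
The discriminant is 9 + 16·48070 = 769129, and √769129 = 877.
So n = (3 + 877) / 8 = 880/8 = 110.

110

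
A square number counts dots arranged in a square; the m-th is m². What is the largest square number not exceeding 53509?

Solve n² ≤ 53509 for integer n.
n = 231 gives 53361 ≤ 53509, while n = 232 gives 53824 > 53509; so the answer is 53361.

53361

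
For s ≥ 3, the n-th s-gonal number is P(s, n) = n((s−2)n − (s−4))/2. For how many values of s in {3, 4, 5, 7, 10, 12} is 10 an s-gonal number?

2

s = 3: P(3, 4) = 10. ✓
s = 4: P(4, 3) = 9 and P(4, 4) = 16; 10 is not s-gonal.
s = 5: P(5, 2) = 5 and P(5, 3) = 12; 10 is not s-gonal.
s = 7: P(7, 2) = 7 and P(7, 3) = 18; 10 is not s-gonal.
s = 10: P(10, 2) = 10. ✓
s = 12: P(12, 1) = 1 and P(12, 2) = 12; 10 is not s-gonal.
Hits: s ∈ {3, 10} → 2.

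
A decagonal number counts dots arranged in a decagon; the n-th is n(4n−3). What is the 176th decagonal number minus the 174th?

2794

176·(4·176 − 3) = 123376 and 174·(4·174 − 3) = 120582.
Difference: 123376 − 120582 = 2794.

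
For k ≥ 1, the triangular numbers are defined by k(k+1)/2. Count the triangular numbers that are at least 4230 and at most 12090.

The n-th triangular number is n(n+1)/2.
Smallest index with value ≥ 4230: n = 92 (giving 4278).
Largest index with value ≤ 12090: n = 155 (giving 12090).
Indices 92 through 155: 64 terms.

64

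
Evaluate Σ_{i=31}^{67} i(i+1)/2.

47434

Σ i(i+1)/2 = (Σi² + Σi) / 2 over i = 31..67.
Σi = 2278 − 465 = 1813 and Σi² = 102510 − 9455 = 93055.
(1·93055 + 1·1813) / 2 = 94868/2 = 47434.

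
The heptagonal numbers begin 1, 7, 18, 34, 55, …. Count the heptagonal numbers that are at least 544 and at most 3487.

The n-th heptagonal number is n(5n−3)/2.
Smallest index with value ≥ 544: n = 16 (giving 616).
Largest index with value ≤ 3487: n = 37 (giving 3367).
Indices 16 through 37: 22 terms.

22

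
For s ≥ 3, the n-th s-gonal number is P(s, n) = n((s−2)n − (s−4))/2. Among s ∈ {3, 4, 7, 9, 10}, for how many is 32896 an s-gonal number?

1

s = 3: P(3, 256) = 32896. ✓
s = 4: P(4, 181) = 32761 and P(4, 182) = 33124; 32896 is not s-gonal.
s = 7: P(7, 115) = 32890 and P(7, 116) = 33466; 32896 is not s-gonal.
s = 9: P(9, 97) = 32689 and P(9, 98) = 33369; 32896 is not s-gonal.
s = 10: P(10, 91) = 32851 and P(10, 92) = 33580; 32896 is not s-gonal.
Hits: s ∈ {3} → 1.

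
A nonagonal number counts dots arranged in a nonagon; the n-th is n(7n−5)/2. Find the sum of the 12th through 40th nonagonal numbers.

Σ i(7i−5)/2 = (7Σi² − 5Σi) / 2 over i = 12..40.
Σi = 820 − 66 = 754 and Σi² = 22140 − 506 = 21634.
(7·21634 − 5·754) / 2 = 147668/2 = 73834.

73834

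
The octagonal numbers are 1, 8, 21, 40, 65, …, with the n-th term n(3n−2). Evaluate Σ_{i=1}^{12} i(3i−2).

1794

Σ i(3i−2) = 3Σi² − 2Σi over i = 1..12.
Σi = 78 and Σi² = 650.
3·650 − 2·78 = 1794.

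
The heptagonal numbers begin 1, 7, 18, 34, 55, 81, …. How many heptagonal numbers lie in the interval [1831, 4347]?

15

The n-th heptagonal number is n(5n−3)/2.
Smallest index with value ≥ 1831: n = 28 (giving 1918).
Largest index with value ≤ 4347: n = 42 (giving 4347).
Indices 28 through 42: 15 terms.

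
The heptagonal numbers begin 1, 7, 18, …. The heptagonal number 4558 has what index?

Set n(5n−3)/2 = 4558, giving 5n² − 3n − 9116 = 0.
The discriminant is 9 + 40·4558 = 182329, and √182329 = 427.
So n = (3 + 427) / 10 = 430/10 = 43.

43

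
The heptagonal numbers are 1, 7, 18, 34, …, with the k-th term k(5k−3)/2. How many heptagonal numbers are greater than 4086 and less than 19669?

48

The n-th heptagonal number is n(5n−3)/2.
Smallest index with value > 4086: n = 41 (giving 4141).
Largest index with value < 19669: n = 88 (giving 19228).
Indices 41 through 88: 48 terms.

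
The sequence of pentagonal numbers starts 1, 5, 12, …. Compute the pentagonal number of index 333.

166167

The 333rd pentagonal number is n(3n−1)/2 with n = 333.
333·(3·333 − 1)/2 = 333·998/2 = 333·499 = 166167.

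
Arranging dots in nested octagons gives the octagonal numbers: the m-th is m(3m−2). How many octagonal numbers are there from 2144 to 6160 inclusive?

The n-th octagonal number is n(3n−2).
Smallest index with value ≥ 2144: n = 28 (giving 2296).
Largest index with value ≤ 6160: n = 45 (giving 5985).
Indices 28 through 45: 18 terms.

18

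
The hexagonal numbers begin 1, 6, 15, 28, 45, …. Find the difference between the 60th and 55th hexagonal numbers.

60·(2·60 − 1) = 7140 and 55·(2·55 − 1) = 5995.
Difference: 7140 − 5995 = 1145.

1145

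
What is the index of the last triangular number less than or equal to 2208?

65

Solve n(n+1)/2 ≤ 2208 for integer n.
n = 65 gives 2145 ≤ 2208, while n = 66 gives 2211 > 2208; so the answer is index 65.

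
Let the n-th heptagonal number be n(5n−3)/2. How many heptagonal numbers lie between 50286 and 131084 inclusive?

The n-th heptagonal number is n(5n−3)/2.
Smallest index with value ≥ 50286: n = 143 (giving 50908).
Largest index with value ≤ 131084: n = 229 (giving 130759).
Indices 143 through 229: 87 terms.

87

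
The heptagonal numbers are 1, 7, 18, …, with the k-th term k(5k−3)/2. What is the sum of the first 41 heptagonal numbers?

Σ i(5i−3)/2 = (5Σi² − 3Σi) / 2 over i = 1..41.
Σi = 861 and Σi² = 23821.
(5·23821 − 3·861) / 2 = 116522/2 = 58261.

58261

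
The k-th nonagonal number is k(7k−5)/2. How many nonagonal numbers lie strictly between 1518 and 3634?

11

The n-th nonagonal number is n(7n−5)/2.
Smallest index with value > 1518: n = 22 (giving 1639).
Largest index with value < 3634: n = 32 (giving 3504).
Indices 22 through 32: 11 terms.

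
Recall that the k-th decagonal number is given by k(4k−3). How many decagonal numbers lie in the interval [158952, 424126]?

127

The n-th decagonal number is n(4n−3).
Smallest index with value ≥ 158952: n = 200 (giving 159400).
Largest index with value ≤ 424126: n = 326 (giving 424126).
Indices 200 through 326: 127 terms.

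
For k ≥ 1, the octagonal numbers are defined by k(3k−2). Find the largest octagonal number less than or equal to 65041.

64533

Solve n(3n−2) ≤ 65041 for integer n.
n = 147 gives 64533 ≤ 65041, while n = 148 gives 65416 > 65041; so the answer is 64533.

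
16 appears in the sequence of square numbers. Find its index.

4

We need n² = 16, so n = √16 = 4.
Check: 4² = 16. ✓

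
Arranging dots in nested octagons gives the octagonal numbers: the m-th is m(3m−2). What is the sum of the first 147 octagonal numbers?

3187254

Σ i(3i−2) = 3Σi² − 2Σi over i = 1..147.
Σi = 10878 and Σi² = 1069670.
3·1069670 − 2·10878 = 3187254.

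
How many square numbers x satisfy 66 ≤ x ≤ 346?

10

The n-th square number is n².
Smallest index with value ≥ 66: n = 9 (giving 81).
Largest index with value ≤ 346: n = 18 (giving 324).
Indices 9 through 18: 10 terms.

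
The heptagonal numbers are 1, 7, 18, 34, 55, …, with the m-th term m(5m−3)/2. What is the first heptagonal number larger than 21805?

Solve n(5n−3)/2 > 21805 for integer n.
The largest n with value ≤ 21805 is 93 (since 21483 ≤ 21805 < 21949), so the first above is n = 94, value 21949.

21949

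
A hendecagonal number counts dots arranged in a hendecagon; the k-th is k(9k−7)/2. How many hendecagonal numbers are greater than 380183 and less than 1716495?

326

The n-th hendecagonal number is n(9n−7)/2.
Smallest index with value > 380183: n = 292 (giving 382666).
Largest index with value < 1716495: n = 617 (giving 1710941).
Indices 292 through 617: 326 terms.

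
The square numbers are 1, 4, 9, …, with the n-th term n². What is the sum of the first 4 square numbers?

30

Σ_{i=1}^{4} i² = 4·5·9/6 = 30.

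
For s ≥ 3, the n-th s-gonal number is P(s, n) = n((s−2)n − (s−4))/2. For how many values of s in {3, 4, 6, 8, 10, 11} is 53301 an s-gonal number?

s = 3: P(3, 326) = 53301. ✓
s = 4: P(4, 230) = 52900 and P(4, 231) = 53361; 53301 is not s-gonal.
s = 6: P(6, 163) = 52975 and P(6, 164) = 53628; 53301 is not s-gonal.
s = 8: P(8, 133) = 52801 and P(8, 134) = 53600; 53301 is not s-gonal.
s = 10: P(10, 115) = 52555 and P(10, 116) = 53476; 53301 is not s-gonal.
s = 11: P(11, 109) = 53083 and P(11, 110) = 54065; 53301 is not s-gonal.
Hits: s ∈ {3} → 1.

1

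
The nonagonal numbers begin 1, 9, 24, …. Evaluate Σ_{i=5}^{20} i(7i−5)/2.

Σ i(7i−5)/2 = (7Σi² − 5Σi) / 2 over i = 5..20.
Σi = 210 − 10 = 200 and Σi² = 2870 − 30 = 2840.
(7·2840 − 5·200) / 2 = 18880/2 = 9440.

9440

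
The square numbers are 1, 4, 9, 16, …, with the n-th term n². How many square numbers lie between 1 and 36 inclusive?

The n-th square number is n².
Smallest index with value ≥ 1: n = 1 (giving 1).
Largest index with value ≤ 36: n = 6 (giving 36).
Indices 1 through 6: 6 terms.

6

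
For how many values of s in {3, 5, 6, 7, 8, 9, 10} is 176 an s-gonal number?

2

s = 3: P(3, 18) = 171 and P(3, 19) = 190; 176 is not s-gonal.
s = 5: P(5, 11) = 176. ✓
s = 6: P(6, 9) = 153 and P(6, 10) = 190; 176 is not s-gonal.
s = 7: P(7, 8) = 148 and P(7, 9) = 189; 176 is not s-gonal.
s = 8: P(8, 8) = 176. ✓
s = 9: P(9, 7) = 154 and P(9, 8) = 204; 176 is not s-gonal.
s = 10: P(10, 7) = 175 and P(10, 8) = 232; 176 is not s-gonal.
Hits: s ∈ {5, 8} → 2.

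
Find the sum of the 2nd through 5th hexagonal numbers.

94

Σ i(2i−1) = 2Σi² − Σi over i = 2..5.
Σi = 15 − 1 = 14 and Σi² = 55 − 1 = 54.
2·54 − 1·14 = 94.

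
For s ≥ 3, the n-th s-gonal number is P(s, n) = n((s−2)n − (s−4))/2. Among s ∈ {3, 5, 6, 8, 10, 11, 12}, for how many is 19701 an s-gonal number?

1

s = 3: P(3, 198) = 19701. ✓
s = 5: P(5, 114) = 19437 and P(5, 115) = 19780; 19701 is not s-gonal.
s = 6: P(6, 99) = 19503 and P(6, 100) = 19900; 19701 is not s-gonal.
s = 8: P(8, 81) = 19521 and P(8, 82) = 20008; 19701 is not s-gonal.
s = 10: P(10, 70) = 19390 and P(10, 71) = 19951; 19701 is not s-gonal.
s = 11: P(11, 66) = 19371 and P(11, 67) = 19966; 19701 is not s-gonal.
s = 12: P(12, 63) = 19593 and P(12, 64) = 20224; 19701 is not s-gonal.
Hits: s ∈ {3} → 1.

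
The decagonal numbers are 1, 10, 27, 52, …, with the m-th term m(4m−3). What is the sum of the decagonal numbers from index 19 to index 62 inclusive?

Σ i(4i−3) = 4Σi² − 3Σi over i = 19..62.
Σi = 1953 − 171 = 1782 and Σi² = 81375 − 2109 = 79266.
4·79266 − 3·1782 = 311718.

311718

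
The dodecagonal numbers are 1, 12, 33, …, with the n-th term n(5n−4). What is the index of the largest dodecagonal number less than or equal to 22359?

67

Solve n(5n−4) ≤ 22359 for integer n.
n = 67 gives 22177 ≤ 22359, while n = 68 gives 22848 > 22359; so the answer is index 67.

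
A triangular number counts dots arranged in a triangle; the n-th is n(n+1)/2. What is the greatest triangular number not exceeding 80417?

80200

Solve n(n+1)/2 ≤ 80417 for integer n.
n = 400 gives 80200 ≤ 80417, while n = 401 gives 80601 > 80417; so the answer is 80200.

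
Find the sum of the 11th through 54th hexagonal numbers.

105710

Σ i(2i−1) = 2Σi² − Σi over i = 11..54.
Σi = 1485 − 55 = 1430 and Σi² = 53955 − 385 = 53570.
2·53570 − 1·1430 = 105710.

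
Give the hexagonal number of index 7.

91

The 7th hexagonal number is n(2n−1) with n = 7.
7·(2·7 − 1) = 7·13 = 91.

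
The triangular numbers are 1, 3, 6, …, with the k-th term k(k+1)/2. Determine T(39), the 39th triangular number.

780

The 39th triangular number is n(n+1)/2 with n = 39.
39·40/2 = 1560/2 = 780.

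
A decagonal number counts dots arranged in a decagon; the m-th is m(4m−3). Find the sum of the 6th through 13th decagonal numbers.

2828

Σ i(4i−3) = 4Σi² − 3Σi over i = 6..13.
Σi = 91 − 15 = 76 and Σi² = 819 − 55 = 764.
4·764 − 3·76 = 2828.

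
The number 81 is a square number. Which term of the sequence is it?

We need n² = 81, so n = √81 = 9.
Check: 9² = 81. ✓

9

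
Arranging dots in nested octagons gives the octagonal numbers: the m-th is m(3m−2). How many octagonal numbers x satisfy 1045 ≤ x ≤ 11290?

43

The n-th octagonal number is n(3n−2).
Smallest index with value ≥ 1045: n = 19 (giving 1045).
Largest index with value ≤ 11290: n = 61 (giving 11041).
Indices 19 through 61: 43 terms.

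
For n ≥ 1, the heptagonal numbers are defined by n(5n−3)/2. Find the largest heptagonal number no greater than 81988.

81631

Solve n(5n−3)/2 ≤ 81988 for integer n.
n = 181 gives 81631 ≤ 81988, while n = 182 gives 82537 > 81988; so the answer is 81631.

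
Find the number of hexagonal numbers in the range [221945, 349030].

The n-th hexagonal number is n(2n−1).
Smallest index with value ≥ 221945: n = 334 (giving 222778).
Largest index with value ≤ 349030: n = 418 (giving 349030).
Indices 334 through 418: 85 terms.

85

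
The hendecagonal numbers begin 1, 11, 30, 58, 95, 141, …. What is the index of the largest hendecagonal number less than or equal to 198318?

Solve n(9n−7)/2 ≤ 198318 for integer n.
n = 210 gives 197715 ≤ 198318, while n = 211 gives 199606 > 198318; so the answer is index 210.

210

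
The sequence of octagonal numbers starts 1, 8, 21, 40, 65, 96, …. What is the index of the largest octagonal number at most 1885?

25

Solve n(3n−2) ≤ 1885 for integer n.
n = 25 gives 1825 ≤ 1885, while n = 26 gives 1976 > 1885; so the answer is index 25.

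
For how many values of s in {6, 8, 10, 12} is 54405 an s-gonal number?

2

s = 6: P(6, 165) = 54285 and P(6, 166) = 54946; 54405 is not s-gonal.
s = 8: P(8, 135) = 54405. ✓
s = 10: P(10, 117) = 54405. ✓
s = 12: P(12, 104) = 53664 and P(12, 105) = 54705; 54405 is not s-gonal.
Hits: s ∈ {8, 10} → 2.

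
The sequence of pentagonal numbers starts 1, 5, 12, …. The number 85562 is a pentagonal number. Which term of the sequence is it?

239

Set n(3n−1)/2 = 85562, giving 3n² − n − 171124 = 0.
The discriminant is 1 + 24·85562 = 2053489, and √2053489 = 1433.
So n = (1 + 1433) / 6 = 1434/6 = 239.
Check: 239·(3·239 − 1)/2 = 85562. ✓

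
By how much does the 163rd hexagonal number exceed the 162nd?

649

Consecutive hexagonal numbers differ by 4n − 3: here 4·163 − 3 = 649.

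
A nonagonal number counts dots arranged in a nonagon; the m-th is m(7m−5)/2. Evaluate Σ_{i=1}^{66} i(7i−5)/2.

Σ i(7i−5)/2 = (7Σi² − 5Σi) / 2 over i = 1..66.
Σi = 2211 and Σi² = 98021.
(7·98021 − 5·2211) / 2 = 675092/2 = 337546.

337546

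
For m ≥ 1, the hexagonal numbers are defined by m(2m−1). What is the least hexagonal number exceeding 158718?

Solve n(2n−1) > 158718 for integer n.
The largest n with value ≤ 158718 is 281 (since 157641 ≤ 158718 < 158766), so the first above is n = 282, value 158766.

158766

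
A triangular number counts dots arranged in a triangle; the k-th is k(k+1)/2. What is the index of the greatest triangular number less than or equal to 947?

43

Solve n(n+1)/2 ≤ 947 for integer n.
n = 43 gives 946 ≤ 947, while n = 44 gives 990 > 947; so the answer is index 43.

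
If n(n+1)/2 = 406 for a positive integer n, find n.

Set n(n+1)/2 = 406, giving n² + n − 812 = 0.
The discriminant is 1 + 8·406 = 3249, and √3249 = 57.
So n = (-1 + 57) / 2 = 56/2 = 28.
Check: 28·29/2 = 406. ✓

28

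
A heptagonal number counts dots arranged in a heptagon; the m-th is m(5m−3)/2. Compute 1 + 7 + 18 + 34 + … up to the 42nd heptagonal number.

62608

Σ i(5i−3)/2 = (5Σi² − 3Σi) / 2 over i = 1..42.
Σi = 903 and Σi² = 25585.
(5·25585 − 3·903) / 2 = 125216/2 = 62608.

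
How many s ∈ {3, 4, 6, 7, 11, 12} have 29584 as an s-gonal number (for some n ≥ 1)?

1

s = 3: P(3, 242) = 29403 and P(3, 243) = 29646; 29584 is not s-gonal.
s = 4: P(4, 172) = 29584. ✓
s = 6: P(6, 121) = 29161 and P(6, 122) = 29646; 29584 is not s-gonal.
s = 7: P(7, 109) = 29539 and P(7, 110) = 30085; 29584 is not s-gonal.
s = 11: P(11, 81) = 29241 and P(11, 82) = 29971; 29584 is not s-gonal.
s = 12: P(12, 77) = 29337 and P(12, 78) = 30108; 29584 is not s-gonal.
Hits: s ∈ {4} → 1.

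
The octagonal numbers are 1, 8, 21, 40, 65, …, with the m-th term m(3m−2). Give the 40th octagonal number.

The 40th octagonal number is n(3n−2) with n = 40.
40·(3·40 − 2) = 40·118 = 4720.

4720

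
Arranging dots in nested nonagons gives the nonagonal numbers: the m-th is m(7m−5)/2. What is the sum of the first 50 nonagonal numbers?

147050

Σ i(7i−5)/2 = (7Σi² − 5Σi) / 2 over i = 1..50.
Σi = 1275 and Σi² = 42925.
(7·42925 − 5·1275) / 2 = 294100/2 = 147050.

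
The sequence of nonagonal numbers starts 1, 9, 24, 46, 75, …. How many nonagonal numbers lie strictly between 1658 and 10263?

32

The n-th nonagonal number is n(7n−5)/2.
Smallest index with value > 1658: n = 23 (giving 1794).
Largest index with value < 10263: n = 54 (giving 10071).
Indices 23 through 54: 32 terms.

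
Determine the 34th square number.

34² = 1156.

1156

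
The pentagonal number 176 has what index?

11

Set n(3n−1)/2 = 176, giving 3n² − n − 352 = 0.
So n = (1 + 65) / 6 = 66/6 = 11.
Check: 11·(3·11 − 1)/2 = 176. ✓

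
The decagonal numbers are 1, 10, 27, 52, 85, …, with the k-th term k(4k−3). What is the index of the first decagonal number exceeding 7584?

Solve n(4n−3) > 7584 for integer n.
The largest n with value ≤ 7584 is 43 (since 7267 ≤ 7584 < 7612), so the first above is n = 44, value 7612.

44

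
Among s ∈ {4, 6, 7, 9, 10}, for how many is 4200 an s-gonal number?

1

s = 4: P(4, 64) = 4096 and P(4, 65) = 4225; 4200 is not s-gonal.
s = 6: P(6, 46) = 4186 and P(6, 47) = 4371; 4200 is not s-gonal.
s = 7: P(7, 41) = 4141 and P(7, 42) = 4347; 4200 is not s-gonal.
s = 9: P(9, 35) = 4200. ✓
s = 10: P(10, 32) = 4000 and P(10, 33) = 4257; 4200 is not s-gonal.
Hits: s ∈ {9} → 1.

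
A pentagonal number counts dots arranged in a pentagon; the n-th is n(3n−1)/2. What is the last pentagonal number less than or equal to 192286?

192067

Solve n(3n−1)/2 ≤ 192286 for integer n.
n = 358 gives 192067 ≤ 192286, while n = 359 gives 193142 > 192286; so the answer is 192067.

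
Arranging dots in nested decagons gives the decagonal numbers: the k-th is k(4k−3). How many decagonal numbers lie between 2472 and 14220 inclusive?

35

The n-th decagonal number is n(4n−3).
Smallest index with value ≥ 2472: n = 26 (giving 2626).
Largest index with value ≤ 14220: n = 60 (giving 14220).
Indices 26 through 60: 35 terms.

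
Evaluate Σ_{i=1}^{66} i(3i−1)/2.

145926

Σ i(3i−1)/2 = (3Σi² − Σi) / 2 over i = 1..66.
Σi = 2211 and Σi² = 98021.
(3·98021 − 1·2211) / 2 = 291852/2 = 145926.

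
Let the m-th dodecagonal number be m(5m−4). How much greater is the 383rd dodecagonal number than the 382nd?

3821

Consecutive dodecagonal numbers differ by 10n − 9: here 10·383 − 9 = 3821.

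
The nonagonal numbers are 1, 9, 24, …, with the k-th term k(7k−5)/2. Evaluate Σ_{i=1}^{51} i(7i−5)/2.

Σ i(7i−5)/2 = (7Σi² − 5Σi) / 2 over i = 1..51.
Σi = 1326 and Σi² = 45526.
(7·45526 − 5·1326) / 2 = 312052/2 = 156026.

156026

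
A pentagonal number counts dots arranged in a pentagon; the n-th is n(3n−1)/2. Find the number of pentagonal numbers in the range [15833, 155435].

The n-th pentagonal number is n(3n−1)/2.
Smallest index with value ≥ 15833: n = 103 (giving 15862).
Largest index with value ≤ 155435: n = 322 (giving 155365).
Indices 103 through 322: 220 terms.

220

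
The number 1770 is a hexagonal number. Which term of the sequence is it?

Set n(2n−1) = 1770, giving 2n² − n − 1770 = 0.
The discriminant is 1 + 8·1770 = 14161, and √14161 = 119.
So n = (1 + 119) / 4 = 120/4 = 30.

30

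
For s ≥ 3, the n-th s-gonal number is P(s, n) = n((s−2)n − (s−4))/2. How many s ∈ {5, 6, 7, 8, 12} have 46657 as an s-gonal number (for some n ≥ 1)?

1

s = 5: P(5, 176) = 46376 and P(5, 177) = 46905; 46657 is not s-gonal.
s = 6: P(6, 152) = 46056 and P(6, 153) = 46665; 46657 is not s-gonal.
s = 7: P(7, 136) = 46036 and P(7, 137) = 46717; 46657 is not s-gonal.
s = 8: P(8, 125) = 46625 and P(8, 126) = 47376; 46657 is not s-gonal.
s = 12: P(12, 97) = 46657. ✓
Hits: s ∈ {12} → 1.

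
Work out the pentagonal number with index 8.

The 8th pentagonal number is n(3n−1)/2 with n = 8.
8·(3·8 − 1)/2 = 8·23/2 = 92.

92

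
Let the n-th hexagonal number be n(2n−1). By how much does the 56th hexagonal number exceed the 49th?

1463

56·(2·56 − 1) = 6216 and 49·(2·49 − 1) = 4753.
Difference: 6216 − 4753 = 1463.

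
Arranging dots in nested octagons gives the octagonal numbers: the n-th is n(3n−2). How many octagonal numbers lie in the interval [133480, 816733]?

311

The n-th octagonal number is n(3n−2).
Smallest index with value ≥ 133480: n = 212 (giving 134408).
Largest index with value ≤ 816733: n = 522 (giving 816408).
Indices 212 through 522: 311 terms.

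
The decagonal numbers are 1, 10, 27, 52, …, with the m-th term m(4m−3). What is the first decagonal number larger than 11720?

Solve n(4n−3) > 11720 for integer n.
The largest n with value ≤ 11720 is 54 (since 11502 ≤ 11720 < 11935), so the first above is n = 55, value 11935.

11935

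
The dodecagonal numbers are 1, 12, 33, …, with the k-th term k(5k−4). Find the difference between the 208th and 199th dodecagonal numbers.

208·(5·208 − 4) = 215488 and 199·(5·199 − 4) = 197209.
Difference: 215488 − 197209 = 18279.

18279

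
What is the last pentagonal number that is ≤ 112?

92

Solve n(3n−1)/2 ≤ 112 for integer n.
n = 8 gives 92 ≤ 112, while n = 9 gives 117 > 112; so the answer is 92.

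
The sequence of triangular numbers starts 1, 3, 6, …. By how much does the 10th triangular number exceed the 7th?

10·11/2 = 55 and 7·8/2 = 28.
Difference: 55 − 28 = 27.

27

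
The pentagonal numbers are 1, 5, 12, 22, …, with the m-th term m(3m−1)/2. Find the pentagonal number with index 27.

1080

27·(3·27 − 1)/2 = 27·80/2 = 27·40 = 1080.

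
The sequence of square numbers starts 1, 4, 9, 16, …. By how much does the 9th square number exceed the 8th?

17

n² − (n−1)² = 2n − 1, so 9² − 8² = 2·9 − 1 = 17.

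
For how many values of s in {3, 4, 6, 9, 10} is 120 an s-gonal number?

s = 3: P(3, 15) = 120. ✓
s = 4: P(4, 10) = 100 and P(4, 11) = 121; 120 is not s-gonal.
s = 6: P(6, 8) = 120. ✓
s = 9: P(9, 6) = 111 and P(9, 7) = 154; 120 is not s-gonal.
s = 10: P(10, 5) = 85 and P(10, 6) = 126; 120 is not s-gonal.
Hits: s ∈ {3, 6} → 2.

2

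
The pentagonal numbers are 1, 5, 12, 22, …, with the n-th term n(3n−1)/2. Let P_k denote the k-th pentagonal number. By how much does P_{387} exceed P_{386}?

Consecutive pentagonal numbers differ by 3n − 2: here 3·387 − 2 = 1159.

1159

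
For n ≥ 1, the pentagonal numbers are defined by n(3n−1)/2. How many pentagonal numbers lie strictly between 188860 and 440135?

186

The n-th pentagonal number is n(3n−1)/2.
Smallest index with value > 188860: n = 356 (giving 189926).
Largest index with value < 440135: n = 541 (giving 438751).
Indices 356 through 541: 186 terms.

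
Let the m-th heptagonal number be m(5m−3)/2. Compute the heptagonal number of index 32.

The 32nd heptagonal number is n(5n−3)/2 with n = 32.
32·(5·32 − 3)/2 = 32·157/2 = 2512.

2512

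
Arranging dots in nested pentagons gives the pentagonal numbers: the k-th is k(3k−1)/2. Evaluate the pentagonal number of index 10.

145

The 10th pentagonal number is n(3n−1)/2 with n = 10.
10·(3·10 − 1)/2 = 10·29/2 = 145.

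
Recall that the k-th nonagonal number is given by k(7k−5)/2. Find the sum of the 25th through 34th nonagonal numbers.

Σ i(7i−5)/2 = (7Σi² − 5Σi) / 2 over i = 25..34.
Σi = 595 − 300 = 295 and Σi² = 13685 − 4900 = 8785.
(7·8785 − 5·295) / 2 = 60020/2 = 30010.

30010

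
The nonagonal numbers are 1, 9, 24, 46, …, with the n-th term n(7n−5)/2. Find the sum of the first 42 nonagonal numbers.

87290

Σ i(7i−5)/2 = (7Σi² − 5Σi) / 2 over i = 1..42.
Σi = 903 and Σi² = 25585.
(7·25585 − 5·903) / 2 = 174580/2 = 87290.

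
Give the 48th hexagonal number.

4560

The 48th hexagonal number is n(2n−1) with n = 48.
48·(2·48 − 1) = 48·95 = 4560.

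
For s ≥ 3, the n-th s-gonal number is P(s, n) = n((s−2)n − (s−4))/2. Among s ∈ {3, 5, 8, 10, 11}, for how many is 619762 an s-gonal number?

s = 3: P(3, 1112) = 618828 and P(3, 1113) = 619941; 619762 is not s-gonal.
s = 5: P(5, 642) = 617925 and P(5, 643) = 619852; 619762 is not s-gonal.
s = 8: P(8, 454) = 617440 and P(8, 455) = 620165; 619762 is not s-gonal.
s = 10: P(10, 394) = 619762. ✓
s = 11: P(11, 371) = 618086 and P(11, 372) = 621426; 619762 is not s-gonal.
Hits: s ∈ {10} → 1.

1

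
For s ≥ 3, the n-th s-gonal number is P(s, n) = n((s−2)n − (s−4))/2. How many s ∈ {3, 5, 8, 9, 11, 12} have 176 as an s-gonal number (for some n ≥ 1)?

s = 3: P(3, 18) = 171 and P(3, 19) = 190; 176 is not s-gonal.
s = 5: P(5, 11) = 176. ✓
s = 8: P(8, 8) = 176. ✓
s = 9: P(9, 7) = 154 and P(9, 8) = 204; 176 is not s-gonal.
s = 11: P(11, 6) = 141 and P(11, 7) = 196; 176 is not s-gonal.
s = 12: P(12, 6) = 156 and P(12, 7) = 217; 176 is not s-gonal.
Hits: s ∈ {5, 8} → 2.

2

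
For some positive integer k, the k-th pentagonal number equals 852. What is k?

24

Set n(3n−1)/2 = 852, giving 3n² − n − 1704 = 0.
The discriminant is 1 + 24·852 = 20449, and √20449 = 143.
So n = (1 + 143) / 6 = 144/6 = 24.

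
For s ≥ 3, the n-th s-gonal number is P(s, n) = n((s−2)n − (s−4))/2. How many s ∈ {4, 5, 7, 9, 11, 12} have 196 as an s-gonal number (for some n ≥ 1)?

s = 4: P(4, 14) = 196. ✓
s = 5: P(5, 11) = 176 and P(5, 12) = 210; 196 is not s-gonal.
s = 7: P(7, 9) = 189 and P(7, 10) = 235; 196 is not s-gonal.
s = 9: P(9, 7) = 154 and P(9, 8) = 204; 196 is not s-gonal.
s = 11: P(11, 7) = 196. ✓
s = 12: P(12, 6) = 156 and P(12, 7) = 217; 196 is not s-gonal.
Hits: s ∈ {4, 11} → 2.

2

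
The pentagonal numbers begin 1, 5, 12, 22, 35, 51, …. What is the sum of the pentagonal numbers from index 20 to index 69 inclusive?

163025

Σ i(3i−1)/2 = (3Σi² − Σi) / 2 over i = 20..69.
Σi = 2415 − 190 = 2225 and Σi² = 111895 − 2470 = 109425.
(3·109425 − 1·2225) / 2 = 326050/2 = 163025.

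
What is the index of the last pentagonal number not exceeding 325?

Solve n(3n−1)/2 ≤ 325 for integer n.
n = 14 gives 287 ≤ 325, while n = 15 gives 330 > 325; so the answer is index 14.

14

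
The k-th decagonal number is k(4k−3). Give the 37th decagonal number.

The 37th decagonal number is n(4n−3) with n = 37.
37·(4·37 − 3) = 37·145 = 5365.

5365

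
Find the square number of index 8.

The 8th square number is n² with n = 8.
8² = 64.

64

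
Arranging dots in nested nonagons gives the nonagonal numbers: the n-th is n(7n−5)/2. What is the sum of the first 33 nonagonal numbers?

42449

Σ i(7i−5)/2 = (7Σi² − 5Σi) / 2 over i = 1..33.
Σi = 561 and Σi² = 12529.
(7·12529 − 5·561) / 2 = 84898/2 = 42449.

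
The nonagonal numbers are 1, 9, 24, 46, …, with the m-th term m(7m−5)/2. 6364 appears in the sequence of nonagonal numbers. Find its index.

Set n(7n−5)/2 = 6364, giving 7n² − 5n − 12728 = 0.
The discriminant is 25 + 56·6364 = 356409, and √356409 = 597.
So n = (5 + 597) / 14 = 602/14 = 43.
Check: 43·(7·43 − 5)/2 = 6364. ✓

43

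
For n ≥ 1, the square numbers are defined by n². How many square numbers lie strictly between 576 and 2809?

28

The n-th square number is n².
Smallest index with value > 576: n = 25 (giving 625).
Largest index with value < 2809: n = 52 (giving 2704).
Indices 25 through 52: 28 terms.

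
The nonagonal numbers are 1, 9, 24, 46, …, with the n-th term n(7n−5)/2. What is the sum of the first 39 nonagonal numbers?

69940

Σ i(7i−5)/2 = (7Σi² − 5Σi) / 2 over i = 1..39.
Σi = 780 and Σi² = 20540.
(7·20540 − 5·780) / 2 = 139880/2 = 69940.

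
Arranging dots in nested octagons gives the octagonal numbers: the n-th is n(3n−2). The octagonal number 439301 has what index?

383

Set n(3n−2) = 439301, giving 3n² − 2n − 439301 = 0.
The discriminant is 4 + 12·439301 = 5271616, and √5271616 = 2296.
So n = (2 + 2296) / 6 = 2298/6 = 383.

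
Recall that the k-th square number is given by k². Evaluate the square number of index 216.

The 216th square number is n² with n = 216.
216² = 46656.

46656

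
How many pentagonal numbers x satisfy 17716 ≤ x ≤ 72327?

The n-th pentagonal number is n(3n−1)/2.
Smallest index with value ≥ 17716: n = 109 (giving 17767).
Largest index with value ≤ 72327: n = 219 (giving 71832).
Indices 109 through 219: 111 terms.

111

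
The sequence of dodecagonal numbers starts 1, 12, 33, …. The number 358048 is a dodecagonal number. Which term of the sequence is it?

268

Set n(5n−4) = 358048, giving 5n² − 4n − 358048 = 0.
The discriminant is 16 + 20·358048 = 7160976, and √7160976 = 2676.
So n = (4 + 2676) / 10 = 2680/10 = 268.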